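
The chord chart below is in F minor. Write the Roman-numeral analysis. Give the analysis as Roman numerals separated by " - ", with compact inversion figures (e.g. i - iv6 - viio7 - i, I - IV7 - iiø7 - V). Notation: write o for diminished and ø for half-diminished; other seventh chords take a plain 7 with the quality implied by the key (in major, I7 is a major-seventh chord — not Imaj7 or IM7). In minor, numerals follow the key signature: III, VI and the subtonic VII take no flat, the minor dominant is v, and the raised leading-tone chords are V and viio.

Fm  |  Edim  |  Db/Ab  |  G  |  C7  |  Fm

i - viio - VI64 - V/V - V7 - i

Fm: minor triad on F = scale degree 1 → i.
Edim has root E, degree 7 in F minor, so viio.
Db/Ab: major triad on Db = scale degree 6 → VI64.
G: chromatic; G is V of V, so V/V.
C7: dominant seventh chord on C = scale degree 5 → V7.
Fm: root F is the tonic; minor triad there is i.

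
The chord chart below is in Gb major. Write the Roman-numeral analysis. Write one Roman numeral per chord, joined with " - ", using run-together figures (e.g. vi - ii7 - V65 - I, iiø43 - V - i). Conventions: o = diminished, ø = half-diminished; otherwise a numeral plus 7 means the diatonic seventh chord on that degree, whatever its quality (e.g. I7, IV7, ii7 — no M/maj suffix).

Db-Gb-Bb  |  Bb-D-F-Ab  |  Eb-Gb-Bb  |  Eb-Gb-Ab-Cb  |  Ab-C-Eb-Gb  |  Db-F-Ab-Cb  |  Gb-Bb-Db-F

Db-Gb-Bb has root Gb, degree 1 in Gb major, so I64.
Bb-D-F-Ab is the secondary dominant of vi (dominant seventh chord on Bb): V7/vi.
Eb-Gb-Bb: minor triad on Eb = scale degree 6 → vi.
Eb-Gb-Ab-Cb: minor seventh chord on Ab = scale degree 2 → ii43.
Ab-C-Eb-Gb: chromatic; Ab is V of V, so V7/V.
Db-F-Ab-Cb has root Db, degree 5 in Gb major, so V7.
Gb-Bb-Db-F: root Gb is the tonic; major seventh chord there is I7.

I64 - V7/vi - vi - ii43 - V7/V - V7 - I7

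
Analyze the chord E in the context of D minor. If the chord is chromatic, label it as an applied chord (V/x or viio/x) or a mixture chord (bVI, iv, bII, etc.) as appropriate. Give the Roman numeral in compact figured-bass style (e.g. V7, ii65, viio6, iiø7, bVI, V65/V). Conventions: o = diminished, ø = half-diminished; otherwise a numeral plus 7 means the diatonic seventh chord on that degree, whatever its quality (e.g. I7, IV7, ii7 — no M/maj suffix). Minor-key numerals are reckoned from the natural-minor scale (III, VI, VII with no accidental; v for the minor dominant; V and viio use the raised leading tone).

V/V

Stacked in thirds the chord is E-G#-B: a major triad on E.
E is not a diatonic chord root with this quality in D minor, but it lies a perfect fifth above A (V), so the chord functions as an applied dominant of V.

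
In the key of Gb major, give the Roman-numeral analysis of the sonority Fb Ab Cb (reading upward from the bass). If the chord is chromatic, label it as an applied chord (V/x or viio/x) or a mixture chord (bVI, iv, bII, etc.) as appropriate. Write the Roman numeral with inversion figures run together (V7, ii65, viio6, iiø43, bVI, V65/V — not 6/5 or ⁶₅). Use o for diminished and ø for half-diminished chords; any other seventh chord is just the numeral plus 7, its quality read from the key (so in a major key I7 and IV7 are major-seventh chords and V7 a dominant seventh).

bVII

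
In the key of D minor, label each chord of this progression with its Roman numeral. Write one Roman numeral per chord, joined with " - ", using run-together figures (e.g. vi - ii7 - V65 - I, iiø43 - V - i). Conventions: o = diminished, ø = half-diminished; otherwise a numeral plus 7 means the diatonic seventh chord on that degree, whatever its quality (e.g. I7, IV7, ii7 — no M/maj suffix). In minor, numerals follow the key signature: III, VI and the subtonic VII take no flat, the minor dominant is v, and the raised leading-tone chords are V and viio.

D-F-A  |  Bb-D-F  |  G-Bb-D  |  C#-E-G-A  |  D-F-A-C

i - VI - iv - V65 - i7

D-F-A has root D, degree 1 in D minor, so i.
Bb-D-F has root Bb, degree 6 in D minor, so VI.
G-Bb-D: root G is the subdominant; minor triad there is iv.
C#-E-G-A: dominant seventh chord on A = scale degree 5 → V65.
D-F-A-C: minor seventh chord on D = scale degree 1 → i7.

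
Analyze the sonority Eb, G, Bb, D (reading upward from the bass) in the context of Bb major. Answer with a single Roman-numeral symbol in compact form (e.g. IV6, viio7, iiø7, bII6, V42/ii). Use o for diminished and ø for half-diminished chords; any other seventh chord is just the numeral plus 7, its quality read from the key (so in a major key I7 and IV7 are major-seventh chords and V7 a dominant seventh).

IV7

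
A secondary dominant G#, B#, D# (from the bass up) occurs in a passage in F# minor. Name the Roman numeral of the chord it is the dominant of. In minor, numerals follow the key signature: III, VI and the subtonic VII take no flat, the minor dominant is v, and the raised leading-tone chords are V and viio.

The chord is a major triad on G#.
A dominant resolves down a perfect fifth: G# → C#. In F# minor, C# is scale degree 5, i.e. V.

V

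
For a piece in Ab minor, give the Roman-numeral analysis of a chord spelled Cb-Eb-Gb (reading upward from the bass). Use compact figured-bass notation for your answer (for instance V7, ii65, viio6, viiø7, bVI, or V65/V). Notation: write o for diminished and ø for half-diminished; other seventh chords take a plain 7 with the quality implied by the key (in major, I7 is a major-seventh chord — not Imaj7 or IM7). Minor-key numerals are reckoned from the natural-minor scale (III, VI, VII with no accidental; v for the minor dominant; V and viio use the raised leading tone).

Stacked in thirds the chord is Cb-Eb-Gb: a major triad on Cb.
In Ab minor, Cb is the mediant; the diatonic major triad there is III.

III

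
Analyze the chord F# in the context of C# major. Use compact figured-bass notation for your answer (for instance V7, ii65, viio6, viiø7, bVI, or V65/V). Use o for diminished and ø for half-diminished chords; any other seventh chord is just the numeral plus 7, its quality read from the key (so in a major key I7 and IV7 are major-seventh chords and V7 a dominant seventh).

IV

The pitches F#-A#-C# form a major triad rooted on F#.
In C# major, F# is the subdominant; the diatonic major triad there is IV.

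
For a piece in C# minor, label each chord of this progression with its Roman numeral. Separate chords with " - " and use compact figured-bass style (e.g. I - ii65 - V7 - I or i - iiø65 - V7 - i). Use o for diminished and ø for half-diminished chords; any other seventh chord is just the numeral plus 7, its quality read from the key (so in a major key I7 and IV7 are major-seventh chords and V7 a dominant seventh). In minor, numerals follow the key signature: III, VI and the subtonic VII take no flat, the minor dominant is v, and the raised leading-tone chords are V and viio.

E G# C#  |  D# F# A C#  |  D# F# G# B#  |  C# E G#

i6 - iiø7 - V43 - i

E-G#-C#: root C# is the tonic; minor triad there is i6.
D#-F#-A-C# has root D#, degree 2 in C# minor, so iiø7.
D#-F#-G#-B#: root G# is the dominant; dominant seventh chord there is V43.
C#-E-G#: root C# is the tonic; minor triad there is i.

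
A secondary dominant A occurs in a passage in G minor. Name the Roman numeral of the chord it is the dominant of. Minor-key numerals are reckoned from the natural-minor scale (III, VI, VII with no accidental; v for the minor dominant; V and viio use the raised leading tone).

V

The chord is a major triad on A.
A dominant resolves down a perfect fifth: A → D. In G minor, D is scale degree 5, i.e. V.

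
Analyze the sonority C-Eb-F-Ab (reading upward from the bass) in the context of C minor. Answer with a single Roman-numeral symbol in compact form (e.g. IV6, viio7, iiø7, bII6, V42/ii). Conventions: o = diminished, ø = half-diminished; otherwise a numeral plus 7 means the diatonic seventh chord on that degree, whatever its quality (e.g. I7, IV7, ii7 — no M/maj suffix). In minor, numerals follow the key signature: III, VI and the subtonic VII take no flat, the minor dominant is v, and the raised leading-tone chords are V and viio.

iv43

The pitches F-Ab-C-Eb form a minor seventh chord rooted on F.
In C minor, F is the subdominant; the diatonic minor seventh chord there is iv7.
With C in the bass the chord is in second inversion, so the figured bass is 43.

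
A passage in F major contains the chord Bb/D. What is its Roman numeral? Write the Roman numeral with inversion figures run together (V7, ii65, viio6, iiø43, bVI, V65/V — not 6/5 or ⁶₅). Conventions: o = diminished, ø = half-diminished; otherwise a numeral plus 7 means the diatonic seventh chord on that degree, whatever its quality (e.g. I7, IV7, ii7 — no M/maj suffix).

The pitches Bb-D-F form a major triad rooted on Bb.
Bb is scale degree 4 in F major, and a major triad on that degree is written IV.
With D in the bass the chord is in first inversion, so the figured bass is 6.

IV6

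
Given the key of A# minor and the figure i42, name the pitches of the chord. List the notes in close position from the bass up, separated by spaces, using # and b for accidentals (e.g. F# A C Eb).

G# A# C# E#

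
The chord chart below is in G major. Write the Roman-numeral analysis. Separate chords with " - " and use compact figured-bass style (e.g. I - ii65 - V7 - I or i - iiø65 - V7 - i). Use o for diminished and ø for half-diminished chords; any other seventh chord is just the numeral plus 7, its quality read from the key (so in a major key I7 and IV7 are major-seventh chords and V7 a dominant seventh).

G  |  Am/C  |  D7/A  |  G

I - ii6 - V43 - I

G has root G, degree 1 in G major, so I.
Am/C has root A, degree 2 in G major, so ii6.
D7/A has root D, degree 5 in G major, so V43.
G: root G is the tonic; major triad there is I.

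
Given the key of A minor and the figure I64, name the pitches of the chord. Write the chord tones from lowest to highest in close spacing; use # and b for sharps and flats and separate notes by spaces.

E A C#

Scale degree 1 in A minor is A; here the chord built on it is altered to a major triad. I64 is the major tonic (Picardy third), borrowed from the parallel major.
So the chord is A-C#-E.
The figured bass 64 indicates second inversion, placing the fifth (E) in the bass: E-A-C#.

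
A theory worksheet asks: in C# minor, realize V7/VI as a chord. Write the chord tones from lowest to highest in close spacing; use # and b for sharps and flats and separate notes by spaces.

The slash means an applied dominant: we want the dominant of VI. In C# minor, VI is A major, and its dominant is built on E.
Building a dominant seventh chord on E gives E-G#-B-D.

E G# B D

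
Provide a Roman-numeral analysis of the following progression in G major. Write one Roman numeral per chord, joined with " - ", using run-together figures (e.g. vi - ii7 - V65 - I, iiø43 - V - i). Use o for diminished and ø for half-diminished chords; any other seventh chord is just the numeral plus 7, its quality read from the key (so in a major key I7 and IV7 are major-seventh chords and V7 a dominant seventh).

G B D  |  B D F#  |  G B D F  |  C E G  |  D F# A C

I - iii - V7/IV - IV - V7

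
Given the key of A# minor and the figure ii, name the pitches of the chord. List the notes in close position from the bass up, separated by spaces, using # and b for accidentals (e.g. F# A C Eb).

Scale degree 2 in A# minor is B#; here the chord built on it is altered to a minor triad. ii is the minor supertonic, borrowed from the parallel major (the Dorian ii).
So the chord is B#-D#-F##.

B# D# F##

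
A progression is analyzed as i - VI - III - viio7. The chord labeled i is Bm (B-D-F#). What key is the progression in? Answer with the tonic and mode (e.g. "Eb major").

B minor

i is given as B-D-F# — a minor triad with root B.
If B is scale degree 1 and the mode makes that degree carry a minor triad, the tonic is B and the mode is minor.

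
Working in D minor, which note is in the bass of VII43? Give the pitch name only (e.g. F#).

VII in D minor has root C; the chord is C-E-G-Bb.
The figure 43 means second inversion — the fifth is in the bass.

G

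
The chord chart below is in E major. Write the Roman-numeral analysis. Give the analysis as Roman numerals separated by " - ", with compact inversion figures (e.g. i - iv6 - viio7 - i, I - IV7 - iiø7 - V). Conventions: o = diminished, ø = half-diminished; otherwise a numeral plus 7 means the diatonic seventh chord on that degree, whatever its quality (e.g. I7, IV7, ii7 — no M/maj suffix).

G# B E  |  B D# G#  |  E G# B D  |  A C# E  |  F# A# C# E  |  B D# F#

G#-B-E has root E, degree 1 in E major, so I6.
B-D#-G# has root G#, degree 3 in E major, so iii6.
E-G#-B-D: chromatic; E is V of IV, so V7/IV.
A-C#-E has root A, degree 4 in E major, so IV.
F#-A#-C#-E: chromatic; F# is V of V, so V7/V.
B-D#-F#: major triad on B = scale degree 5 → V.

I6 - iii6 - V7/IV - IV - V7/V - V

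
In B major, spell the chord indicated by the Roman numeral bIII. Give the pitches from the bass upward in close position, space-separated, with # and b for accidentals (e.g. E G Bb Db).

bIII is a major triad on the lowered third degree, borrowed from the parallel minor. In B major that root is D.
So the chord is D-F#-A, a major triad.

D F# A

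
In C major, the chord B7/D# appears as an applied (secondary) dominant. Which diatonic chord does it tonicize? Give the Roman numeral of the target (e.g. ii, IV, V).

The chord is a dominant seventh chord on B.
A dominant resolves down a perfect fifth: B → E. In C major, E is scale degree 3, i.e. iii.

iii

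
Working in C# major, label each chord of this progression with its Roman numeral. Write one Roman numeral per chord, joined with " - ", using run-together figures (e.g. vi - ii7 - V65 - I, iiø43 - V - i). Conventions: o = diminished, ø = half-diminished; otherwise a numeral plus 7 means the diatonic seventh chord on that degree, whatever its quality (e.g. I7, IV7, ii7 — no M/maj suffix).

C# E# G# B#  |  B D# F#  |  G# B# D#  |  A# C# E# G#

I7 - bVII - V - vi7

C#-E#-G#-B#: root C# is the tonic; major seventh chord there is I7.
B-D#-F#: B with this quality isn't in the key; it's bVII, borrowed from the parallel minor.
G#-B#-D# has root G#, degree 5 in C# major, so V.
A#-C#-E#-G#: root A# is the submediant; minor seventh chord there is vi7.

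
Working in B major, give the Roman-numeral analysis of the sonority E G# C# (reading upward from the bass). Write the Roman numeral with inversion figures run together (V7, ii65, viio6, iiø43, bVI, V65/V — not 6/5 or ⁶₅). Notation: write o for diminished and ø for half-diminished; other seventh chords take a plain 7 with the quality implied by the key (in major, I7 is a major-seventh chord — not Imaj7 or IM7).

Stacked in thirds the chord is C#-E-G#: a minor triad on C#.
In B major, C# is the supertonic; the diatonic minor triad there is ii.
With E in the bass the chord is in first inversion, so the figured bass is 6.

ii6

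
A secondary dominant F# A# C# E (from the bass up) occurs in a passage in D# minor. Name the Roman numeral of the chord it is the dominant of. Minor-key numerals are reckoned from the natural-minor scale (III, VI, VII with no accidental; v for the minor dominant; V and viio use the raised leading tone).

The chord is a dominant seventh chord on F#.
A dominant resolves down a perfect fifth: F# → B. In D# minor, B is scale degree 6, i.e. VI.

VI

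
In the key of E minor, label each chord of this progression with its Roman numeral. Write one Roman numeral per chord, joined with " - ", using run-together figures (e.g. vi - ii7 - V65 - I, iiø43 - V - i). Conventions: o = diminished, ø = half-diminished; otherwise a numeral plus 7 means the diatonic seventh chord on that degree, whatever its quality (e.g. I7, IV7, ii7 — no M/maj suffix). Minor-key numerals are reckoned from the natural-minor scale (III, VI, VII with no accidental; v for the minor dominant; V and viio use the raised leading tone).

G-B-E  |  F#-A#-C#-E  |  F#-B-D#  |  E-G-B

G-B-E: minor triad on E = scale degree 1 → i6.
F#-A#-C#-E is the secondary dominant of V (dominant seventh chord on F#): V7/V.
F#-B-D#: major triad on B = scale degree 5 → V64.
E-G-B: minor triad on E = scale degree 1 → i.

i6 - V7/V - V64 - i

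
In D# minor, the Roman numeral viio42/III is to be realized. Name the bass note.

The applied chord viio42/III is rooted on E#: E#-G#-B-D.
The figure 42 means third inversion — the seventh is in the bass.

D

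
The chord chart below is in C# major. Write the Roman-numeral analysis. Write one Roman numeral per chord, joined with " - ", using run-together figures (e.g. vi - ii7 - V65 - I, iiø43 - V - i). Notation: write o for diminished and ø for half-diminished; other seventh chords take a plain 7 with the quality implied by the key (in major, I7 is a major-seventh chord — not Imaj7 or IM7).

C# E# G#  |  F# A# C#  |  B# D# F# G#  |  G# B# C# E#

I - IV - V65 - I43

C#-E#-G#: root C# is the tonic; major triad there is I.
F#-A#-C#: major triad on F# = scale degree 4 → IV.
B#-D#-F#-G#: root G# is the dominant; dominant seventh chord there is V65.
G#-B#-C#-E#: root C# is the tonic; major seventh chord there is I43.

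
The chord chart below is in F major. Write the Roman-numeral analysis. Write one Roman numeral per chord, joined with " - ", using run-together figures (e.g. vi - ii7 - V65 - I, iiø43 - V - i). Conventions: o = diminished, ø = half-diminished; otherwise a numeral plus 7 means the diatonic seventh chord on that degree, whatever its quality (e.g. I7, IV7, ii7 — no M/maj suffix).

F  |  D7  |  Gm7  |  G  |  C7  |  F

I - V7/ii - ii7 - V/V - V7 - I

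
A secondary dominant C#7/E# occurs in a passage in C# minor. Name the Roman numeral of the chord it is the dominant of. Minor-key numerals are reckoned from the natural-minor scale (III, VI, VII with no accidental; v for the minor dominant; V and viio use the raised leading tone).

iv

The chord is a dominant seventh chord on C#.
A dominant resolves down a perfect fifth: C# → F#. In C# minor, F# is scale degree 4, i.e. iv.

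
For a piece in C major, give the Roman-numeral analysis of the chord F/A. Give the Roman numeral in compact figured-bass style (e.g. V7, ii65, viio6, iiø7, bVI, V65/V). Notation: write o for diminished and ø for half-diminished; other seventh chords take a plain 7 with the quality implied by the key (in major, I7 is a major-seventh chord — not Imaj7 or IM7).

Stacked in thirds the chord is F-A-C: a major triad on F.
F is scale degree 4 in C major, and a major triad on that degree is written IV.
With A in the bass the chord is in first inversion, so the figured bass is 6.

IV6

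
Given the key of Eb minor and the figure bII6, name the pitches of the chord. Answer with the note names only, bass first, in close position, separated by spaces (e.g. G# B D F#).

Scale degree 2 in Eb minor is F; lowering it a half step gives Fb. bII6 is the Neapolitan sixth — a major triad on the lowered second degree, here in its customary first inversion.
So the chord is Fb-Ab-Cb.
The figured bass 6 indicates first inversion, placing the third (Ab) in the bass: Ab-Cb-Fb.

Ab Cb Fb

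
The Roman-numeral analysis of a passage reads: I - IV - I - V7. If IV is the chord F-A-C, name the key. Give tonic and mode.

The anchor chord is a major triad on F, labeled IV.
IV on F implies F is the subdominant; that puts the tonic at C, and the uppercase numeral fits major mode.

C major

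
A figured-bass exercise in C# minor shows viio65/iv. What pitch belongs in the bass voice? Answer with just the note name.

The applied chord viio65/iv is rooted on E#: E#-G#-B-D.
The figure 65 means first inversion — the third is in the bass.

G#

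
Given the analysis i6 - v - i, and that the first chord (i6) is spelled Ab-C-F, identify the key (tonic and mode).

The chord Fm/Ab is a minor triad rooted on F; its label is i6.
If F is scale degree 1 and the mode makes that degree carry a minor triad, the tonic is F and the mode is minor.

F minor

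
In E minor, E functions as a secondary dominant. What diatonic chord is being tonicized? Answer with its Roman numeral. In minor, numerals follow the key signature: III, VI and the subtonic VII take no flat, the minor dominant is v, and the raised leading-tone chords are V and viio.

iv

The chord is a major triad on E.
A dominant resolves down a perfect fifth: E → A. In E minor, A is scale degree 4, i.e. iv.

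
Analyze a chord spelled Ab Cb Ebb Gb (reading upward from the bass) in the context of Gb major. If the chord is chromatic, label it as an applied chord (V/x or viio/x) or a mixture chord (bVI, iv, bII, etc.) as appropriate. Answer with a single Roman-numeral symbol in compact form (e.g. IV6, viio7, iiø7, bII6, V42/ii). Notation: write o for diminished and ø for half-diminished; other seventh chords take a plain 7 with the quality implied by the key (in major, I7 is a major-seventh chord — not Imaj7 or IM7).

Stacked in thirds the chord is Ab-Cb-Ebb-Gb: a half-diminished seventh chord on Ab.
Ab is the second degree of Gb major. This is the half-diminished supertonic seventh, borrowed from the parallel minor.

iiø7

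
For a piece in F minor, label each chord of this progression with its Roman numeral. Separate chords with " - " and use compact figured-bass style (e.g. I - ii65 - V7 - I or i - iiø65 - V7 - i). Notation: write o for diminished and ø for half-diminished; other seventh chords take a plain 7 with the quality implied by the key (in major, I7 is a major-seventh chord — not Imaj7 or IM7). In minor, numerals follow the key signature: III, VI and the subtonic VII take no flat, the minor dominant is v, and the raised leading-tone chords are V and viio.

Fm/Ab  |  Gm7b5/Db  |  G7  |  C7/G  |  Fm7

Fm/Ab: root F is the tonic; minor triad there is i6.
Gm7b5/Db: root G is the supertonic; half-diminished seventh chord there is iiø43.
G7: a dominant seventh chord on G, the applied dominant of V → V7/V.
C7/G has root C, degree 5 in F minor, so V43.
Fm7: root F is the tonic; minor seventh chord there is i7.

i6 - iiø43 - V7/V - V43 - i7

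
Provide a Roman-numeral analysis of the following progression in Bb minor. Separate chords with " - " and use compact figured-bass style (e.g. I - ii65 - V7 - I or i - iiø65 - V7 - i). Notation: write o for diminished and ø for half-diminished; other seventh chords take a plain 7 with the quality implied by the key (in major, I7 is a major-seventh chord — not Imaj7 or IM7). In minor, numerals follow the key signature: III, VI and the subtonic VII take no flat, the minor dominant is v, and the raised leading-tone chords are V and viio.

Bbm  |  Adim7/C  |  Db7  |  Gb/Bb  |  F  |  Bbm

Bbm has root Bb, degree 1 in Bb minor, so i.
Adim7/C has root A, degree 7 in Bb minor, so viio65.
Db7 is the secondary dominant of VI (dominant seventh chord on Db): V7/VI.
Gb/Bb has root Gb, degree 6 in Bb minor, so VI6.
F has root F, degree 5 in Bb minor, so V.
Bbm: minor triad on Bb = scale degree 1 → i.

i - viio65 - V7/VI - VI6 - V - i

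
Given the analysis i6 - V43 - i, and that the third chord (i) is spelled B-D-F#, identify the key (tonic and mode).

B minor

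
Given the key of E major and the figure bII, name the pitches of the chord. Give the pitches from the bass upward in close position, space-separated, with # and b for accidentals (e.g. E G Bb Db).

Scale degree 2 in E major is F#; lowering it a half step gives F. bII is the Neapolitan chord — a major triad on the lowered second degree.
So the chord is F-A-C, a major triad.

F A C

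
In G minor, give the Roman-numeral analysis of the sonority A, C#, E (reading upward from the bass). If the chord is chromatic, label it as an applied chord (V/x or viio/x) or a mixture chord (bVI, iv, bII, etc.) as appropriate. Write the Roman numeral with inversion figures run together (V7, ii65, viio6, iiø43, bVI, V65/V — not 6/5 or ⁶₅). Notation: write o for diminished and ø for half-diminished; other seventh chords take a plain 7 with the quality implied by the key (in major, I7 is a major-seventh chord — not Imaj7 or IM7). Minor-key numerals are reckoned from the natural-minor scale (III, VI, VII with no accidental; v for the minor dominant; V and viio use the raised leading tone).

V/V

Stacked in thirds the chord is A-C#-E: a major triad on A.
A is not a diatonic chord root with this quality in G minor, but it lies a perfect fifth above D (V), so the chord functions as an applied dominant of V.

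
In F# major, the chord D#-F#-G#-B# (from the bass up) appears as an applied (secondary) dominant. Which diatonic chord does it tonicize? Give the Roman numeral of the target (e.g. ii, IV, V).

V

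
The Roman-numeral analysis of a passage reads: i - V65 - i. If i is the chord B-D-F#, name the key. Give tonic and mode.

B minor

i is given as B-D-F# — a minor triad with root B.
If B is scale degree 1 and the mode makes that degree carry a minor triad, the tonic is B and the mode is minor.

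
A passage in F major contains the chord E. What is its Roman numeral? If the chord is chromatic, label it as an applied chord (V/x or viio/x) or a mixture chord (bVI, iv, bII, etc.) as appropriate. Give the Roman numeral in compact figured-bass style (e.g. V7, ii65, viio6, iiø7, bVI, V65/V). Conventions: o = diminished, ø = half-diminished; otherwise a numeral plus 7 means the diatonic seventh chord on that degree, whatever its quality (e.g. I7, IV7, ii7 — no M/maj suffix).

Stacked in thirds the chord is E-G#-B: a major triad on E.
E is not a diatonic chord root with this quality in F major, but it lies a perfect fifth above A (iii), so the chord functions as an applied dominant of iii.

V/iii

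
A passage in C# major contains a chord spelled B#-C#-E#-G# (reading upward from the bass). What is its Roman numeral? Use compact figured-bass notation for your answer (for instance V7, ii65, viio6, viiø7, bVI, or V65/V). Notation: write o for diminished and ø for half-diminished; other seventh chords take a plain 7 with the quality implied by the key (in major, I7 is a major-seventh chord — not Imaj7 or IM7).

I42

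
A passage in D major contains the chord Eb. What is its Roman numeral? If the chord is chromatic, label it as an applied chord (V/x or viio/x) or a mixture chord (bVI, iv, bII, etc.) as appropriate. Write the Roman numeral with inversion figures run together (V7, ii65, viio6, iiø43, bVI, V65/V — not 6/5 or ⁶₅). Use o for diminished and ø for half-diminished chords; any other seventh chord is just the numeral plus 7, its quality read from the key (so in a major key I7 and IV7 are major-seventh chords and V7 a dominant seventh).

bII

The pitches Eb-G-Bb form a major triad rooted on Eb.
Eb is the lowered second degree of D major (diatonic 2 would be E). This is the Neapolitan chord — a major triad on the lowered second degree.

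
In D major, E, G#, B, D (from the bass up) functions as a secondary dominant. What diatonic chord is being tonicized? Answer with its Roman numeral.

V

The chord is a dominant seventh chord on E.
A dominant resolves down a perfect fifth: E → A. In D major, A is scale degree 5, i.e. V.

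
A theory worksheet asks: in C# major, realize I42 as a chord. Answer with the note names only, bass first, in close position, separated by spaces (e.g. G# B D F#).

In C# major, the tonic is C#, and the diatonic chord built there is a major seventh chord.
That chord is spelled C#-E#-G#-B#.
The figured bass 42 indicates third inversion, placing the seventh (B#) in the bass: B#-C#-E#-G#.

B# C# E# G#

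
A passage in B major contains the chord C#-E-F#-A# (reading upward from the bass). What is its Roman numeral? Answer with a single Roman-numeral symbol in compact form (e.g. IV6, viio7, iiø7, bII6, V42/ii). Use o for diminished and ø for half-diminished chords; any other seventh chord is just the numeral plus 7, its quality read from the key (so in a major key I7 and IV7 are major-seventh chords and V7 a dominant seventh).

The pitches F#-A#-C#-E form a dominant seventh chord rooted on F#.
In B major, F# is the dominant; the diatonic dominant seventh chord there is V7.
With C# in the bass the chord is in second inversion, so the figured bass is 43.

V43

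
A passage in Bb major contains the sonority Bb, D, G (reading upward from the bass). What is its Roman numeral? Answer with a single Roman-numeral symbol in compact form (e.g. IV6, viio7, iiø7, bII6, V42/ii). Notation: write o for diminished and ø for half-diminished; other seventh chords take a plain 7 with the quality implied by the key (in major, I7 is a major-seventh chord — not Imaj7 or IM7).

vi6

The pitches G-Bb-D form a minor triad rooted on G.
G is scale degree 6 in Bb major, and a minor triad on that degree is written vi.
With Bb in the bass the chord is in first inversion, so the figured bass is 6.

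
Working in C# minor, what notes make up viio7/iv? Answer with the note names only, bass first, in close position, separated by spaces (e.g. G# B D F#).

E# G# B D

The slash marks an applied leading-tone chord: viio of iv. In C# minor, iv is F#, so the leading tone to it is E#, a half step below.
Building a fully diminished seventh chord on E# gives E#-G#-B-D.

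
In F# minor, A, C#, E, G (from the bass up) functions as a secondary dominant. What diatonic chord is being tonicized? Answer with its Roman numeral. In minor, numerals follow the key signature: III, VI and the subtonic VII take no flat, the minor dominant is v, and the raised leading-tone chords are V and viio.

The chord is a dominant seventh chord on A.
A dominant resolves down a perfect fifth: A → D. In F# minor, D is scale degree 6, i.e. VI.

VI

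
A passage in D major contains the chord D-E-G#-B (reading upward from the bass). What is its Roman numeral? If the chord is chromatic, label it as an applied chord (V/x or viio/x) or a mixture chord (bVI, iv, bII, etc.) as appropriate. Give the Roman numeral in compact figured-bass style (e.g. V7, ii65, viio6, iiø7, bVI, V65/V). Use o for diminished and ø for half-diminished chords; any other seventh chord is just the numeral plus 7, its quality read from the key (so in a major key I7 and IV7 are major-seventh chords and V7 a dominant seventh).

V42/V

The pitches E-G#-B-D form a dominant seventh chord rooted on E.
E is not a diatonic chord root with this quality in D major, but it lies a perfect fifth above A (V), so the chord functions as an applied dominant of V.
With D in the bass the chord is in third inversion, so the figured bass is 42.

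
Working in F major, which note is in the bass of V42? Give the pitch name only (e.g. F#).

Bb

V in F major has root C; the chord is C-E-G-Bb.
The figure 42 means third inversion — the seventh is in the bass.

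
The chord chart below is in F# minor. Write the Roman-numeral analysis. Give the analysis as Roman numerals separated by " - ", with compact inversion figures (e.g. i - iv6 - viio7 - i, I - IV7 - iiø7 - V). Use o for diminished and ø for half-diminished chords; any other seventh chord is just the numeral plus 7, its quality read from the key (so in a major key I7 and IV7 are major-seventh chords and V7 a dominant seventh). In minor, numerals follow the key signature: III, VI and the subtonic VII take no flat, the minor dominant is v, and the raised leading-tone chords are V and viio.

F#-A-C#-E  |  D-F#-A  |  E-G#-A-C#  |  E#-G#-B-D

i7 - VI - III43 - viio7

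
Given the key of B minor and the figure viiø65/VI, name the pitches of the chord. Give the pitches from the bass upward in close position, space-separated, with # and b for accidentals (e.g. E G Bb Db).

A C E F#

viiø65/VI is a secondary leading-tone chord. The target VI is G in B minor; the applied chord is rooted a semitone below, on F#.
Building a half-diminished seventh chord on F# gives F#-A-C-E.
The figured bass 65 indicates first inversion, placing the third (A) in the bass: A-C-E-F#.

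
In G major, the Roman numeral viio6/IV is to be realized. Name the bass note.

D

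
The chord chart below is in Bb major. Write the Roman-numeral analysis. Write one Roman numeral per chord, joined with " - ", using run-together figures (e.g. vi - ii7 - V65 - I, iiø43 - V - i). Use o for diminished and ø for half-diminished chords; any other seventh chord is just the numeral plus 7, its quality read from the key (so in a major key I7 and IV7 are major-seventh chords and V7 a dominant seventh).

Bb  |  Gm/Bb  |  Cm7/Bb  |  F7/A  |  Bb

Bb: root Bb is the tonic; major triad there is I.
Gm/Bb has root G, degree 6 in Bb major, so vi6.
Cm7/Bb: root C is the supertonic; minor seventh chord there is ii42.
F7/A: root F is the dominant; dominant seventh chord there is V65.
Bb: root Bb is the tonic; major triad there is I.

I - vi6 - ii42 - V65 - I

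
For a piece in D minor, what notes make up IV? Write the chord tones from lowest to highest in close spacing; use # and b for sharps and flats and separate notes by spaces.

IV is the major subdominant, borrowed from the parallel major. In D minor that root is G.
So the chord is G-B-D, a major triad.

G B D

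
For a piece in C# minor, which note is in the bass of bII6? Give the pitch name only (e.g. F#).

F#

bII in C# minor has root D; the chord is D-F#-A.
The figure 6 means first inversion — the third is in the bass.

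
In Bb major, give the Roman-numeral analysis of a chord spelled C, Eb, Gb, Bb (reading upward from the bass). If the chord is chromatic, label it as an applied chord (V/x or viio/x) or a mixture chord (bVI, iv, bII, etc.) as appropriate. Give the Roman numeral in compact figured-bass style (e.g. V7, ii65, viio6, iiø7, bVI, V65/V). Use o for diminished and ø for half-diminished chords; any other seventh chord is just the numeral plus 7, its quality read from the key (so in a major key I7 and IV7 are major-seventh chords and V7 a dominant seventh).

The pitches C-Eb-Gb-Bb form a half-diminished seventh chord rooted on C.
C is the second degree of Bb major. This is the half-diminished supertonic seventh, borrowed from the parallel minor.

iiø7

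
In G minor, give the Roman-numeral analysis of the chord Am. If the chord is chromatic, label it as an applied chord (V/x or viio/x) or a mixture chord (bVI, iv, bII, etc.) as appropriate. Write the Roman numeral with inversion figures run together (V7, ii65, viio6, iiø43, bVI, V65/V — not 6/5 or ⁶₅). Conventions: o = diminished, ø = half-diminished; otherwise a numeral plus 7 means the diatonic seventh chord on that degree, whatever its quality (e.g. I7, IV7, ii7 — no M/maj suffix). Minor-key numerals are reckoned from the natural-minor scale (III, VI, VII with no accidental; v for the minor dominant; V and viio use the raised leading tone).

ii

Stacked in thirds the chord is A-C-E: a minor triad on A.
A is the second degree of G minor. This is the minor supertonic, borrowed from the parallel major (the Dorian ii).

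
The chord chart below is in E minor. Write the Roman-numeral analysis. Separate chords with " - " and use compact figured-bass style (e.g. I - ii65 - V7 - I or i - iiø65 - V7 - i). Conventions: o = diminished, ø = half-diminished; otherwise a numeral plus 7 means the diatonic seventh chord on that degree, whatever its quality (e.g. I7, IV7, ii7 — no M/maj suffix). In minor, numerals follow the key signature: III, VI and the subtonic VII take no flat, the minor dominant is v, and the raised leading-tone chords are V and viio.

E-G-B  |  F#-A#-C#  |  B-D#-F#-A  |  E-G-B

E-G-B: root E is the tonic; minor triad there is i.
F#-A#-C# is the secondary dominant of V (major triad on F#): V/V.
B-D#-F#-A: root B is the dominant; dominant seventh chord there is V7.
E-G-B: minor triad on E = scale degree 1 → i.

i - V/V - V7 - i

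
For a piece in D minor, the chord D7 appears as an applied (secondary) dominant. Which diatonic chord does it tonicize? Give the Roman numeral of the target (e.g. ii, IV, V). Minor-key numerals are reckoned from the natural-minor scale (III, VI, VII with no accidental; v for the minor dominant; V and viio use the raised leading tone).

The chord is a dominant seventh chord on D.
A dominant resolves down a perfect fifth: D → G. In D minor, G is scale degree 4, i.e. iv.

iv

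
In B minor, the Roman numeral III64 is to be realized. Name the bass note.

A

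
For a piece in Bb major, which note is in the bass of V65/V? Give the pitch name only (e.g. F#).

The applied chord V65/V is rooted on C: C-E-G-Bb.
The figure 65 means first inversion — the third is in the bass.

E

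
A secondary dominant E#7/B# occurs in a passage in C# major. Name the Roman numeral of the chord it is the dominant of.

The chord is a dominant seventh chord on E#.
A dominant resolves down a perfect fifth: E# → A#. In C# major, A# is scale degree 6, i.e. vi.

vi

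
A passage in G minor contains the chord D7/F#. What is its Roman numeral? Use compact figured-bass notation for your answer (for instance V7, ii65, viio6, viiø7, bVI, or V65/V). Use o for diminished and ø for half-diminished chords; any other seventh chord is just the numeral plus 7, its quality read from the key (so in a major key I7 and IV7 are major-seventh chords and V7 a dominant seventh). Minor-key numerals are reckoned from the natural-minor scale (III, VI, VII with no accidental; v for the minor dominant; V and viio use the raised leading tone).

V65

The pitches D-F#-A-C form a dominant seventh chord rooted on D.
In G minor, D is the dominant; the diatonic dominant seventh chord there is V7.
With F# in the bass the chord is in first inversion, so the figured bass is 65.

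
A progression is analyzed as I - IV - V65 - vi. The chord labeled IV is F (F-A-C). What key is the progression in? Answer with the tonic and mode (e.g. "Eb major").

C major

IV is given as F-A-C — a major triad with root F.
Counting down 3 scale steps from F places the tonic on C; a major triad on degree 4 is diatonic only in major.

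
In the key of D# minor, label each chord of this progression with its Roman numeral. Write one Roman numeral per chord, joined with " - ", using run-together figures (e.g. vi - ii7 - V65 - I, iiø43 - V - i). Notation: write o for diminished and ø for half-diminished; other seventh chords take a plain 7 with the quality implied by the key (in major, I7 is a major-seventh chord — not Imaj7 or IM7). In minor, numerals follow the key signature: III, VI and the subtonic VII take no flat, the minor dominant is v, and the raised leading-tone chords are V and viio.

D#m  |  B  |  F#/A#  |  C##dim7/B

i - VI - III6 - viio42

D#m has root D#, degree 1 in D# minor, so i.
B: major triad on B = scale degree 6 → VI.
F#/A#: root F# is the mediant; major triad there is III6.
C##dim7/B: fully diminished seventh chord on C## = scale degree 7 → viio42.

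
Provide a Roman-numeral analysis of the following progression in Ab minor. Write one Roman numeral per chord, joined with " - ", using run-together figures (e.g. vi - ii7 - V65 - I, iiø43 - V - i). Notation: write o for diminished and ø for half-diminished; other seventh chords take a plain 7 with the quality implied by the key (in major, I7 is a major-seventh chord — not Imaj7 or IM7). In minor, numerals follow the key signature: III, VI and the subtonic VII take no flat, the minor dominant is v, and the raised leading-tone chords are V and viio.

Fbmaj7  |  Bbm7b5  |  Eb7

Fbmaj7: major seventh chord on Fb = scale degree 6 → VI7.
Bbm7b5: half-diminished seventh chord on Bb = scale degree 2 → iiø7.
Eb7 has root Eb, degree 5 in Ab minor, so V7.

VI7 - iiø7 - V7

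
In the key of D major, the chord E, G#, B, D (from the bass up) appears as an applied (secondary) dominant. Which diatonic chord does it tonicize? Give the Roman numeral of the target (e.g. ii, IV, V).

V

The chord is a dominant seventh chord on E.
A dominant resolves down a perfect fifth: E → A. In D major, A is scale degree 5, i.e. V.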